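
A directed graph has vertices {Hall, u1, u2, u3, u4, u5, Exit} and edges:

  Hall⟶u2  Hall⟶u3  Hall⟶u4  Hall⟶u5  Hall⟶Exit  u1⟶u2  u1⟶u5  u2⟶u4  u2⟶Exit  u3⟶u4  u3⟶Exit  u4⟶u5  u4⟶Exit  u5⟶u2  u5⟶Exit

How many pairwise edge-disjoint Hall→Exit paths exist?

Assign every edge capacity 1; by Menger, the answer equals the max flow.
Path Hall→Exit (+1); total 1.
Path Hall→u2→Exit (+1); total 2.
Path Hall→u3→Exit (+1); total 3.
Path Hall→u4→Exit (+1); total 4.
Path Hall→u5→Exit (+1); total 5.
No residual Hall→Exit path; max flow = 5.
Certifying cut of size 5: {Hall→Exit, Hall→u2, Hall→u3, Hall→u4, Hall→u5}.

5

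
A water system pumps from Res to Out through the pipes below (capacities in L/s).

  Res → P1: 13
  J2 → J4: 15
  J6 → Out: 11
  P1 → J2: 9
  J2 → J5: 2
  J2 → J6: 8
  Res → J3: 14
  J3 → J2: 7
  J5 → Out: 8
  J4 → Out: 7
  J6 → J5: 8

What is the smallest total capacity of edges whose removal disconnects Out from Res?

Augment Res→P1→J2→J6→Out: bottleneck 8, flow now 8.
Augment Res→P1→J2→J5→Out: bottleneck 1, flow now 9.
Augment Res→J3→J2→J5→Out: bottleneck 1, flow now 10.
Augment Res→J3→J2→J4→Out: bottleneck 6, flow now 16.
No augmenting path remains; maximum flow = 16.
By max-flow min-cut, the minimum cut capacity equals the max flow.
In the residual graph, reachable from Res: {Res, P1, J3}.
Min-cut edges: P1→J2 (9), J3→J2 (7); capacity 9 + 7 = 16.

16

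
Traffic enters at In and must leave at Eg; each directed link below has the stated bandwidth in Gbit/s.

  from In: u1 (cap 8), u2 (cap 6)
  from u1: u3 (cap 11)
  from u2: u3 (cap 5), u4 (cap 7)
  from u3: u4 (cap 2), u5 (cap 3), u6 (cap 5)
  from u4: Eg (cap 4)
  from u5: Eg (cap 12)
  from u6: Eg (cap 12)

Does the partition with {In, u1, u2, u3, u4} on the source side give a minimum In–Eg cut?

Yes — it is a minimum cut (capacity 12).

Given cut capacity: 3 + 5 + 4 = 12.
Augment In→u2→u4→Eg: bottleneck 4, flow now 4.
Augment In→u1→u3→u5→Eg: bottleneck 3, flow now 7.
Augment In→u1→u3→u6→Eg: bottleneck 5, flow now 12.
No augmenting path remains; maximum flow = 12.
Cut capacity 12 equals the max flow, so it is a minimum cut.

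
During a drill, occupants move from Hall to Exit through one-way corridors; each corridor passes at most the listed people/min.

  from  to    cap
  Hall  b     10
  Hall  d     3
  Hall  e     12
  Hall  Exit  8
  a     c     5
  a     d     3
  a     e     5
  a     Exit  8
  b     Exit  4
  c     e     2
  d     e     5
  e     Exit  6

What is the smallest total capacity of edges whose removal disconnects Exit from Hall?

18

Augment Hall→Exit: bottleneck 8, flow now 8.
Augment Hall→b→Exit: bottleneck 4, flow now 12.
Augment Hall→e→Exit: bottleneck 6, flow now 18.
No augmenting path remains; maximum flow = 18.
By max-flow min-cut, the minimum cut capacity equals the max flow.
In the residual graph, reachable from Hall: {Hall, b, d, e}.
Min-cut edges: Hall→Exit (8), b→Exit (4), e→Exit (6); capacity 8 + 4 + 6 = 18.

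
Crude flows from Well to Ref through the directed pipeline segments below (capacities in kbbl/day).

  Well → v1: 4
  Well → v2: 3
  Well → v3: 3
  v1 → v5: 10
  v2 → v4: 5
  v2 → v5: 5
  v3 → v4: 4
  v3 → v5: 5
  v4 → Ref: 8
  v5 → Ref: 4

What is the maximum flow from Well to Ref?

10

Augment Well→v1→v5→Ref: bottleneck 4, flow now 4.
Augment Well→v2→v4→Ref: bottleneck 3, flow now 7.
Augment Well→v3→v4→Ref: bottleneck 3, flow now 10.
No augmenting path remains; maximum flow = 10.
In the residual graph, reachable from Well: {Well}.
Min-cut edges: Well→v1 (4), Well→v2 (3), Well→v3 (3); capacity 4 + 3 + 3 = 10.
This cut is saturated, so no flow can exceed 10.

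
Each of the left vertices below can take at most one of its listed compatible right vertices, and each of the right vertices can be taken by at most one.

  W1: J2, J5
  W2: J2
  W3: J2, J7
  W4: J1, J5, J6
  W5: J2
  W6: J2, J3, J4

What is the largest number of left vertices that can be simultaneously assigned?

Unit-capacity flow: source→left, listed edges, right→sink; max matching = max flow.
Augmenting path W1→J2 (+1); matched 1.
Augmenting path W3→J7 (+1); matched 2.
Augmenting path W4→J1 (+1); matched 3.
Augmenting path W6→J3 (+1); matched 4.
Augmenting path W2→J2→W1→J5 (+1); matched 5.
No augmenting path remains; maximum matching = 5.
König certificate: {W1, W3, W4, W6, J2} is a vertex cover of size 5 (every listed pair touches it), so no matching can be larger.

5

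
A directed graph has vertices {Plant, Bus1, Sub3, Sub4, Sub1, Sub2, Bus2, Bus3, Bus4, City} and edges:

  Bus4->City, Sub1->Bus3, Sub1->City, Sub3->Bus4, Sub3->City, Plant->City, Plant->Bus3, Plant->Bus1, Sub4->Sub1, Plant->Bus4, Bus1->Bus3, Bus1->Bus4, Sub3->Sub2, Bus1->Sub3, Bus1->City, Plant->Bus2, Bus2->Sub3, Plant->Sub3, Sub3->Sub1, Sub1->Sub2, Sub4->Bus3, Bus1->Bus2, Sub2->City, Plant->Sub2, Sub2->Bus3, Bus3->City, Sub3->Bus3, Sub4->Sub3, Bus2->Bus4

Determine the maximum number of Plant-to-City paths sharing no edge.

Assign every edge capacity 1; by Menger, the answer equals the max flow.
Path Plant→City (+1); total 1.
Path Plant→Bus1→City (+1); total 2.
Path Plant→Sub3→City (+1); total 3.
Path Plant→Sub2→City (+1); total 4.
Path Plant→Bus3→City (+1); total 5.
Path Plant→Bus4→City (+1); total 6.
Path Plant→Bus2→Sub3→Sub1→City (+1); total 7.
No residual Plant→City path; max flow = 7.
Certifying cut of size 7: {Plant→Bus1, Plant→Bus2, Plant→Bus3, Plant→Bus4, Plant→City, Plant→Sub2, Plant→Sub3}.

7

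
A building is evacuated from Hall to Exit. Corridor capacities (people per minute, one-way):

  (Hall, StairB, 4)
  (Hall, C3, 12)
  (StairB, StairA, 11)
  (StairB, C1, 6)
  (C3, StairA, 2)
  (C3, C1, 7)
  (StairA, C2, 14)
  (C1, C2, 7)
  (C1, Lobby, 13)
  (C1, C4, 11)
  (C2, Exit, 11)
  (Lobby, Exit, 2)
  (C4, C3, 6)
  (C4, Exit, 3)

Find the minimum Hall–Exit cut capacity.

13

Augment Hall→StairB→StairA→C2→Exit: bottleneck 4, flow now 4.
Augment Hall→C3→StairA→C2→Exit: bottleneck 2, flow now 6.
Augment Hall→C3→C1→C2→Exit: bottleneck 5, flow now 11.
Augment Hall→C3→C1→Lobby→Exit: bottleneck 2, flow now 13.
No augmenting path remains; maximum flow = 13.
By max-flow min-cut, the minimum cut capacity equals the max flow.
In the residual graph, reachable from Hall: {Hall, C3}.
Min-cut edges: Hall→StairB (4), C3→StairA (2), C3→C1 (7); capacity 4 + 2 + 7 = 13.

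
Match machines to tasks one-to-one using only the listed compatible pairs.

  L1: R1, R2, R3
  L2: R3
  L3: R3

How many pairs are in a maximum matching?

2

Unit-capacity flow: source→left, listed edges, right→sink; max matching = max flow.
Augmenting path L1→R1 (+1); matched 1.
Augmenting path L2→R3 (+1); matched 2.
No augmenting path remains; maximum matching = 2.
König certificate: {L1, R3} is a vertex cover of size 2 (every listed pair touches it), so no matching can be larger.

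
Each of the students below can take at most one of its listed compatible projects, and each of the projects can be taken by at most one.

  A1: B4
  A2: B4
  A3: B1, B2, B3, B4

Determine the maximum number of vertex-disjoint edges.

2

Unit-capacity flow: source→left, listed edges, right→sink; max matching = max flow.
Augmenting path A1→B4 (+1); matched 1.
Augmenting path A3→B1 (+1); matched 2.
No augmenting path remains; maximum matching = 2.
König certificate: {A3, B4} is a vertex cover of size 2 (every listed pair touches it), so no matching can be larger.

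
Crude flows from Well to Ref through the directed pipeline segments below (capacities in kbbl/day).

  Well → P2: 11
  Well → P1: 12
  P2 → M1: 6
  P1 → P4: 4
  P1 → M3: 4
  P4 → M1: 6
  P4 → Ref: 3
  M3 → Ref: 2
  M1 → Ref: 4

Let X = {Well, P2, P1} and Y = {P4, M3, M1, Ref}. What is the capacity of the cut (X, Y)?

Edges leaving {Well, P2, P1}: P2→M1 (6), P1→P4 (4), P1→M3 (4).
Cut capacity = 6 + 4 + 4 = 14.

14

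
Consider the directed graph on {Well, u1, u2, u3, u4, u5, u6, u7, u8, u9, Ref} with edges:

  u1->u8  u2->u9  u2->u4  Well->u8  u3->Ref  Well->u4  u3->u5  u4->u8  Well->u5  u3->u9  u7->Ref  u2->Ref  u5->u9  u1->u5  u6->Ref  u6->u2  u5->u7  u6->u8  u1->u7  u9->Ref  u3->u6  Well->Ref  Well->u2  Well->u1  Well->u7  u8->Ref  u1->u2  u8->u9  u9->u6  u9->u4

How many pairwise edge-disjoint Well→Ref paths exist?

Assign every edge capacity 1; by Menger, the answer equals the max flow.
Path Well→Ref (+1); total 1.
Path Well→u2→Ref (+1); total 2.
Path Well→u7→Ref (+1); total 3.
Path Well→u8→Ref (+1); total 4.
Path Well→u5→u9→Ref (+1); total 5.
Path Well→u1→u2→u9→u6→Ref (+1); total 6.
No residual Well→Ref path; max flow = 6.
Certifying cut of size 6: {Well→Ref, u2→Ref, u7→Ref, u8→Ref, u9→Ref, u9→u6}.

6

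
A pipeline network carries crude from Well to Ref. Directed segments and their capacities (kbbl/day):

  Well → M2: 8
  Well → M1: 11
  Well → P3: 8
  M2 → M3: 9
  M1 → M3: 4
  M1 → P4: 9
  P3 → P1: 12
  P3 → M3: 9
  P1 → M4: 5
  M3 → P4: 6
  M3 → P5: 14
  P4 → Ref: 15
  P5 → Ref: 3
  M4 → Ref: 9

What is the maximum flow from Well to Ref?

Augment Well→M1→P4→Ref: bottleneck 9, flow now 9.
Augment Well→M2→M3→P4→Ref: bottleneck 6, flow now 15.
Augment Well→M2→M3→P5→Ref: bottleneck 2, flow now 17.
Augment Well→M1→M3→P5→Ref: bottleneck 1, flow now 18.
Augment Well→P3→P1→M4→Ref: bottleneck 5, flow now 23.
No augmenting path remains; maximum flow = 23.
In the residual graph, reachable from Well: {Well, M2, M1, P3, P1, M3, P5}.
Min-cut edges: M1→P4 (9), P1→M4 (5), M3→P4 (6), P5→Ref (3); capacity 9 + 5 + 6 + 3 = 23.
This cut is saturated, so no flow can exceed 23.

23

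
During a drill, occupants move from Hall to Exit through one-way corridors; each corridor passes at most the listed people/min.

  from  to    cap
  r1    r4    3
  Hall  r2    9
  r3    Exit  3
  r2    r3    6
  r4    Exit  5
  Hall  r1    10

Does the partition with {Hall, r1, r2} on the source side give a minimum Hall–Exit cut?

No — its capacity is 9, but the minimum cut has capacity 6.

Given cut capacity: 3 + 6 = 9.
Augment Hall→r1→r4→Exit: bottleneck 3, flow now 3.
Augment Hall→r2→r3→Exit: bottleneck 3, flow now 6.
No augmenting path remains; maximum flow = 6.
In the residual graph, reachable from Hall: {Hall, r1, r2, r3}.
Min-cut edges: r1→r4 (3), r3→Exit (3); capacity 3 + 3 = 6.
Cut capacity 9 exceeds the max flow 6, so it is not minimum.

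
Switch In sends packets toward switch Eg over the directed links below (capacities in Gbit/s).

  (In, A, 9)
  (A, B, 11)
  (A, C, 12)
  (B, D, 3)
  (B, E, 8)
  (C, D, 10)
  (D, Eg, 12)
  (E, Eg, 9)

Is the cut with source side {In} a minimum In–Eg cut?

Yes — it is a minimum cut (capacity 9).

Given cut capacity: 9 = 9.
Augment In→A→B→D→Eg: bottleneck 3, flow now 3.
Augment In→A→B→E→Eg: bottleneck 6, flow now 9.
No augmenting path remains; maximum flow = 9.
Cut capacity 9 equals the max flow, so it is a minimum cut.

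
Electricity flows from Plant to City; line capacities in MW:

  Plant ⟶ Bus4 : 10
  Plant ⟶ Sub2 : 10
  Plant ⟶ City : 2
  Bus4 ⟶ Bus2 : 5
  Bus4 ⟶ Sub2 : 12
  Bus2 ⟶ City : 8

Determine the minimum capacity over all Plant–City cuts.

Augment Plant→City: bottleneck 2, flow now 2.
Augment Plant→Bus4→Bus2→City: bottleneck 5, flow now 7.
No augmenting path remains; maximum flow = 7.
By max-flow min-cut, the minimum cut capacity equals the max flow.
In the residual graph, reachable from Plant: {Plant, Bus4, Sub2}.
Min-cut edges: Plant→City (2), Bus4→Bus2 (5); capacity 2 + 5 = 7.

7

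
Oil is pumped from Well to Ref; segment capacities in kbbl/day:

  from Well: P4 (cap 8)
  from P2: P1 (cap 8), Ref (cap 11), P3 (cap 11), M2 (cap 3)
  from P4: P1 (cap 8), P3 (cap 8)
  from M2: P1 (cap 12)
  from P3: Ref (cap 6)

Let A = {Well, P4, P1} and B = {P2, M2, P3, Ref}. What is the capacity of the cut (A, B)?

8

Edges leaving {Well, P4, P1}: P4→P3 (8).
Cut capacity = 8 = 8.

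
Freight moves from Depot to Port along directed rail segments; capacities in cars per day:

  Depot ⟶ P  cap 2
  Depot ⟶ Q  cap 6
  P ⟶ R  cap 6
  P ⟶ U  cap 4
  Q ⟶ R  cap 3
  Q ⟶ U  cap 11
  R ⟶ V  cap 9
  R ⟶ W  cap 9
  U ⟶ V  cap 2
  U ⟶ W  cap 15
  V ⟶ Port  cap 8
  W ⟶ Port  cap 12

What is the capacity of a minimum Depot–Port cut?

Augment Depot→P→R→V→Port: bottleneck 2, flow now 2.
Augment Depot→Q→R→V→Port: bottleneck 3, flow now 5.
Augment Depot→Q→U→V→Port: bottleneck 2, flow now 7.
Augment Depot→Q→U→W→Port: bottleneck 1, flow now 8.
No augmenting path remains; maximum flow = 8.
By max-flow min-cut, the minimum cut capacity equals the max flow.
In the residual graph, reachable from Depot: {Depot}.
Min-cut edges: Depot→P (2), Depot→Q (6); capacity 2 + 6 = 8.

8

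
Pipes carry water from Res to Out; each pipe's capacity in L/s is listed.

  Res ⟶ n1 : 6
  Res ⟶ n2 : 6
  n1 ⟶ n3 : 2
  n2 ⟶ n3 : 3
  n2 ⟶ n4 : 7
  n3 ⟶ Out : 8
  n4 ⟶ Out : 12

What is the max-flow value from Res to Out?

8

Augment Res→n1→n3→Out: bottleneck 2, flow now 2.
Augment Res→n2→n3→Out: bottleneck 3, flow now 5.
Augment Res→n2→n4→Out: bottleneck 3, flow now 8.
No augmenting path remains; maximum flow = 8.
In the residual graph, reachable from Res: {Res, n1}.
Min-cut edges: Res→n2 (6), n1→n3 (2); capacity 6 + 2 = 8.
This cut is saturated, so no flow can exceed 8.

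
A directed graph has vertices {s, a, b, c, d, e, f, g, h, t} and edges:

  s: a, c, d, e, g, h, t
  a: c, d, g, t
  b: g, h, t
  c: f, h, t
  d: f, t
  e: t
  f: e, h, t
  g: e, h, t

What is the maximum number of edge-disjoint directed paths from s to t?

Assign every edge capacity 1; by Menger, the answer equals the max flow.
Path s→t (+1); total 1.
Path s→a→t (+1); total 2.
Path s→c→t (+1); total 3.
Path s→d→t (+1); total 4.
Path s→e→t (+1); total 5.
Path s→g→t (+1); total 6.
No residual s→t path; max flow = 6.
Certifying cut of size 6: {s→a, s→c, s→d, s→e, s→g, s→t}.

6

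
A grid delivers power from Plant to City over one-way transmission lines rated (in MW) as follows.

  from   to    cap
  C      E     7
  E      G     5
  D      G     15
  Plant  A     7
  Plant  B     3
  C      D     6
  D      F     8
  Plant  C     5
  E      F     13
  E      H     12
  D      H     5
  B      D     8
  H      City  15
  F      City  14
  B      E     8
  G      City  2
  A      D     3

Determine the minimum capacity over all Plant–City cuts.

Augment Plant→A→D→F→City: bottleneck 3, flow now 3.
Augment Plant→B→D→F→City: bottleneck 3, flow now 6.
Augment Plant→C→D→F→City: bottleneck 2, flow now 8.
Augment Plant→C→D→G→City: bottleneck 2, flow now 10.
Augment Plant→C→D→H→City: bottleneck 1, flow now 11.
No augmenting path remains; maximum flow = 11.
By max-flow min-cut, the minimum cut capacity equals the max flow.
In the residual graph, reachable from Plant: {Plant, A}.
Min-cut edges: Plant→B (3), Plant→C (5), A→D (3); capacity 3 + 5 + 3 = 11.

11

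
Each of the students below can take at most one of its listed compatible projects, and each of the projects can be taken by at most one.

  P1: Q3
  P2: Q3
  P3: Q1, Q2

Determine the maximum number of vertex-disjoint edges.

Unit-capacity flow: source→left, listed edges, right→sink; max matching = max flow.
Augmenting path P1→Q3 (+1); matched 1.
Augmenting path P3→Q1 (+1); matched 2.
No augmenting path remains; maximum matching = 2.
König certificate: {P3, Q3} is a vertex cover of size 2 (every listed pair touches it), so no matching can be larger.

2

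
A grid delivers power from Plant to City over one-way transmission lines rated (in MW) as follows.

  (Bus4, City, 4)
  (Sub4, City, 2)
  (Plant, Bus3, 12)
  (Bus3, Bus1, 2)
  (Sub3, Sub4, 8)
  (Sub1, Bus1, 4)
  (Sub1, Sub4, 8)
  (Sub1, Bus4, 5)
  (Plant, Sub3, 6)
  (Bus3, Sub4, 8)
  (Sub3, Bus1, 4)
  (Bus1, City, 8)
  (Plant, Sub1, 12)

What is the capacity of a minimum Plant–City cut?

Augment Plant→Bus3→Sub4→City: bottleneck 2, flow now 2.
Augment Plant→Bus3→Bus1→City: bottleneck 2, flow now 4.
Augment Plant→Sub1→Bus4→City: bottleneck 4, flow now 8.
Augment Plant→Sub1→Bus1→City: bottleneck 4, flow now 12.
Augment Plant→Sub3→Bus1→City: bottleneck 2, flow now 14.
No augmenting path remains; maximum flow = 14.
By max-flow min-cut, the minimum cut capacity equals the max flow.
In the residual graph, reachable from Plant: {Plant, Bus3, Sub1, Sub3, Bus4, Sub4, Bus1}.
Min-cut edges: Bus4→City (4), Sub4→City (2), Bus1→City (8); capacity 4 + 2 + 8 = 14.

14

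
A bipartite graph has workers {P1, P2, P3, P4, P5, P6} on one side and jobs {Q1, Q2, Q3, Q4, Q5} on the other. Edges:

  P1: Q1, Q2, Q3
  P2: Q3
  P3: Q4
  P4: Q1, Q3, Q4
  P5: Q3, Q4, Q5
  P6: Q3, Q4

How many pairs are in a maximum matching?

Unit-capacity flow: source→left, listed edges, right→sink; max matching = max flow.
Augmenting path P1→Q1 (+1); matched 1.
Augmenting path P2→Q3 (+1); matched 2.
Augmenting path P3→Q4 (+1); matched 3.
Augmenting path P5→Q5 (+1); matched 4.
Augmenting path P4→Q1→P1→Q2 (+1); matched 5.
No augmenting path remains; maximum matching = 5.
König certificate: {P1, P4, P5, Q3, Q4} is a vertex cover of size 5 (every listed pair touches it), so no matching can be larger.

5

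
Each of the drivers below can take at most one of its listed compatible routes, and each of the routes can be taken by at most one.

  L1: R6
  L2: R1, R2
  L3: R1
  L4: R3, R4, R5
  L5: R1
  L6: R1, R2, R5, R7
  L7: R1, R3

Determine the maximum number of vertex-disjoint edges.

Unit-capacity flow: source→left, listed edges, right→sink; max matching = max flow.
Augmenting path L1→R6 (+1); matched 1.
Augmenting path L2→R1 (+1); matched 2.
Augmenting path L4→R3 (+1); matched 3.
Augmenting path L6→R2 (+1); matched 4.
Augmenting path L7→R3→L4→R4 (+1); matched 5.
Augmenting path L3→R1→L2→R2→L6→R5 (+1); matched 6.
No augmenting path remains; maximum matching = 6.
König certificate: {L1, L2, L4, L6, L7, R1} is a vertex cover of size 6 (every listed pair touches it), so no matching can be larger.

6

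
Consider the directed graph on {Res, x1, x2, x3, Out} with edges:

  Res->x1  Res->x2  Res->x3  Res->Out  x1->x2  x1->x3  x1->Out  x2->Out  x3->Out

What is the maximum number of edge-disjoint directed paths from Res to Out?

4

Assign every edge capacity 1; by Menger, the answer equals the max flow.
Path Res→Out (+1); total 1.
Path Res→x1→Out (+1); total 2.
Path Res→x2→Out (+1); total 3.
Path Res→x3→Out (+1); total 4.
No residual Res→Out path; max flow = 4.
Certifying cut of size 4: {Res→Out, Res→x1, Res→x2, Res→x3}.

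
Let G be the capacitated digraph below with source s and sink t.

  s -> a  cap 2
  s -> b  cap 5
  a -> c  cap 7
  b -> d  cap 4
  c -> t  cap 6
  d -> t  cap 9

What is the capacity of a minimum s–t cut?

Augment s→a→c→t: bottleneck 2, flow now 2.
Augment s→b→d→t: bottleneck 4, flow now 6.
No augmenting path remains; maximum flow = 6.
By max-flow min-cut, the minimum cut capacity equals the max flow.
In the residual graph, reachable from s: {s, b}.
Min-cut edges: s→a (2), b→d (4); capacity 2 + 4 = 6.

6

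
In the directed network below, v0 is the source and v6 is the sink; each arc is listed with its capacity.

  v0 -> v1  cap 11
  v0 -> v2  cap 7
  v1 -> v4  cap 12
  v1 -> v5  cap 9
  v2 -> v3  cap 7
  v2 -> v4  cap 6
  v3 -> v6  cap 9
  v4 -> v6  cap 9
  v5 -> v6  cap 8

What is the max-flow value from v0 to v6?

Augment v0→v1→v4→v6: bottleneck 9, flow now 9.
Augment v0→v1→v5→v6: bottleneck 2, flow now 11.
Augment v0→v2→v3→v6: bottleneck 7, flow now 18.
No augmenting path remains; maximum flow = 18.
In the residual graph, reachable from v0: {v0}.
Min-cut edges: v0→v1 (11), v0→v2 (7); capacity 11 + 7 = 18.
This cut is saturated, so no flow can exceed 18.

18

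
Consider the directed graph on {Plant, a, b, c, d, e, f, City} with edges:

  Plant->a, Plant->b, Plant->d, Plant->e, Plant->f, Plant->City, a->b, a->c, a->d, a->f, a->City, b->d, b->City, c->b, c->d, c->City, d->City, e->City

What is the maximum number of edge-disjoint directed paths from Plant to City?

Assign every edge capacity 1; by Menger, the answer equals the max flow.
Path Plant→City (+1); total 1.
Path Plant→a→City (+1); total 2.
Path Plant→b→City (+1); total 3.
Path Plant→d→City (+1); total 4.
Path Plant→e→City (+1); total 5.
No residual Plant→City path; max flow = 5.
Certifying cut of size 5: {Plant→City, Plant→a, Plant→b, Plant→d, Plant→e}.

5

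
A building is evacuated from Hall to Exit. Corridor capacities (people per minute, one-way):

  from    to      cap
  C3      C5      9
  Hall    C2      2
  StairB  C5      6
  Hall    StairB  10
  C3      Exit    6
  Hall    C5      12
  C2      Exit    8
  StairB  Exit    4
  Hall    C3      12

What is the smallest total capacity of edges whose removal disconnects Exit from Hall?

12

Augment Hall→StairB→Exit: bottleneck 4, flow now 4.
Augment Hall→C3→Exit: bottleneck 6, flow now 10.
Augment Hall→C2→Exit: bottleneck 2, flow now 12.
No augmenting path remains; maximum flow = 12.
By max-flow min-cut, the minimum cut capacity equals the max flow.
In the residual graph, reachable from Hall: {Hall, StairB, C3, C5}.
Min-cut edges: Hall→C2 (2), StairB→Exit (4), C3→Exit (6); capacity 2 + 4 + 6 = 12.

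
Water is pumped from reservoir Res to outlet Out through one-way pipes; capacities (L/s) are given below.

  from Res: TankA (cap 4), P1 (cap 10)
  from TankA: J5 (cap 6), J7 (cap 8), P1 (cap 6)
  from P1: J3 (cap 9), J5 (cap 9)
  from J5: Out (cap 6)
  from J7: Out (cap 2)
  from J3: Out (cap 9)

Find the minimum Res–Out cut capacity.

Augment Res→TankA→J5→Out: bottleneck 4, flow now 4.
Augment Res→P1→J5→Out: bottleneck 2, flow now 6.
Augment Res→P1→J3→Out: bottleneck 8, flow now 14.
No augmenting path remains; maximum flow = 14.
By max-flow min-cut, the minimum cut capacity equals the max flow.
In the residual graph, reachable from Res: {Res}.
Min-cut edges: Res→TankA (4), Res→P1 (10); capacity 4 + 10 = 14.

14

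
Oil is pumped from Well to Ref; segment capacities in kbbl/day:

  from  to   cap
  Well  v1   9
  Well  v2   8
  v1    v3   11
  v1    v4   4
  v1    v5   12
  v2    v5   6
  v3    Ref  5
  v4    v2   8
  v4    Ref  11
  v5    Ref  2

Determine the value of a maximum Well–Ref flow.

Augment Well→v1→v3→Ref: bottleneck 5, flow now 5.
Augment Well→v1→v4→Ref: bottleneck 4, flow now 9.
Augment Well→v2→v5→Ref: bottleneck 2, flow now 11.
No augmenting path remains; maximum flow = 11.
In the residual graph, reachable from Well: {Well, v2, v5}.
Min-cut edges: Well→v1 (9), v5→Ref (2); capacity 9 + 2 = 11.
This cut is saturated, so no flow can exceed 11.

11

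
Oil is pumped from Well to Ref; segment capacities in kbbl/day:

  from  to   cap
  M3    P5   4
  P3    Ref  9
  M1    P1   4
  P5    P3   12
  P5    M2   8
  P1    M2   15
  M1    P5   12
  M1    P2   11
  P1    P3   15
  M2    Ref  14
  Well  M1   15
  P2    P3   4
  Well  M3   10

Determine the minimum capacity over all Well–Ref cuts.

Augment Well→M1→P2→P3→Ref: bottleneck 4, flow now 4.
Augment Well→M1→P1→P3→Ref: bottleneck 4, flow now 8.
Augment Well→M1→P5→P3→Ref: bottleneck 1, flow now 9.
Augment Well→M1→P5→M2→Ref: bottleneck 6, flow now 15.
Augment Well→M3→P5→M2→Ref: bottleneck 2, flow now 17.
Augment Well→M3→P5→P3→P1→M2→Ref: bottleneck 2, flow now 19. (uses reverse residual edge)
No augmenting path remains; maximum flow = 19.
By max-flow min-cut, the minimum cut capacity equals the max flow.
In the residual graph, reachable from Well: {Well, M3}.
Min-cut edges: Well→M1 (15), M3→P5 (4); capacity 15 + 4 = 19.

19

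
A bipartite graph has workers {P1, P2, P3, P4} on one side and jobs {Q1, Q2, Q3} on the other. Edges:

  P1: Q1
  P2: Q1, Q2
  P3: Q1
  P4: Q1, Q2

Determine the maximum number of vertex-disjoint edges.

Unit-capacity flow: source→left, listed edges, right→sink; max matching = max flow.
Augmenting path P1→Q1 (+1); matched 1.
Augmenting path P2→Q2 (+1); matched 2.
No augmenting path remains; maximum matching = 2.
König certificate: {Q1, Q2} is a vertex cover of size 2 (every listed pair touches it), so no matching can be larger.

2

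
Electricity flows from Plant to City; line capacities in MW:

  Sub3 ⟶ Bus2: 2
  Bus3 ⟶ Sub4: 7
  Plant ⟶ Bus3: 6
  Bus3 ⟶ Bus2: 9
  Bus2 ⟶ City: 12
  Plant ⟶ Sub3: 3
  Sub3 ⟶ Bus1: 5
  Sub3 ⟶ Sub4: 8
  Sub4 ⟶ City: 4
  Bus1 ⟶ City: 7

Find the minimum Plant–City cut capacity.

Augment Plant→Sub3→Sub4→City: bottleneck 3, flow now 3.
Augment Plant→Bus3→Sub4→City: bottleneck 1, flow now 4.
Augment Plant→Bus3→Bus2→City: bottleneck 5, flow now 9.
No augmenting path remains; maximum flow = 9.
By max-flow min-cut, the minimum cut capacity equals the max flow.
In the residual graph, reachable from Plant: {Plant}.
Min-cut edges: Plant→Sub3 (3), Plant→Bus3 (6); capacity 3 + 6 = 9.

9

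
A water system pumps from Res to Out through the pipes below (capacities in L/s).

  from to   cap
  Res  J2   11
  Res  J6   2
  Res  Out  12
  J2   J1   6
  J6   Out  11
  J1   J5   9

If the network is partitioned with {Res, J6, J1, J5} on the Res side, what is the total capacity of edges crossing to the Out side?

34

Edges leaving {Res, J6, J1, J5}: Res→J2 (11), Res→Out (12), J6→Out (11).
Cut capacity = 11 + 12 + 11 = 34.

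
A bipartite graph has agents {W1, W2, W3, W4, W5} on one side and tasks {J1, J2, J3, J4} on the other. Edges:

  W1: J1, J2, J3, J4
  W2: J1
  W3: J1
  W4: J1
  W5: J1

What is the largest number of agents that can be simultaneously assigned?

2

Unit-capacity flow: source→left, listed edges, right→sink; max matching = max flow.
Augmenting path W1→J1 (+1); matched 1.
Augmenting path W2→J1→W1→J2 (+1); matched 2.
No augmenting path remains; maximum matching = 2.
König certificate: {W1, J1} is a vertex cover of size 2 (every listed pair touches it), so no matching can be larger.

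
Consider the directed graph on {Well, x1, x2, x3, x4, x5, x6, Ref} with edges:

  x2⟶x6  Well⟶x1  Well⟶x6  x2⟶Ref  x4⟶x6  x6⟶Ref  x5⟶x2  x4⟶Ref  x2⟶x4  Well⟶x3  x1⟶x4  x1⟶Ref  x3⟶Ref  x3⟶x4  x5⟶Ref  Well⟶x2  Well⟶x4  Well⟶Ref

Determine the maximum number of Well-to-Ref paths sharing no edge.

6

Assign every edge capacity 1; by Menger, the answer equals the max flow.
Path Well→Ref (+1); total 1.
Path Well→x1→Ref (+1); total 2.
Path Well→x2→Ref (+1); total 3.
Path Well→x3→Ref (+1); total 4.
Path Well→x4→Ref (+1); total 5.
Path Well→x6→Ref (+1); total 6.
No residual Well→Ref path; max flow = 6.
Certifying cut of size 6: {Well→Ref, Well→x1, Well→x2, Well→x3, Well→x4, Well→x6}.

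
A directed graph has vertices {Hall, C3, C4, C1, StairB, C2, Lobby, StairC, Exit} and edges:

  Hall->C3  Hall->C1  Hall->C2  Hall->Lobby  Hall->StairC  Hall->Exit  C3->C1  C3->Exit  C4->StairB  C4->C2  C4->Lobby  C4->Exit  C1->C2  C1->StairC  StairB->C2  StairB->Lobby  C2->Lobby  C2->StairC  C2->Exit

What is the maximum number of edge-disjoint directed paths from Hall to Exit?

Assign every edge capacity 1; by Menger, the answer equals the max flow.
Path Hall→Exit (+1); total 1.
Path Hall→C3→Exit (+1); total 2.
Path Hall→C2→Exit (+1); total 3.
No residual Hall→Exit path; max flow = 3.
Certifying cut of size 3: {C2→Exit, Hall→C3, Hall→Exit}.

3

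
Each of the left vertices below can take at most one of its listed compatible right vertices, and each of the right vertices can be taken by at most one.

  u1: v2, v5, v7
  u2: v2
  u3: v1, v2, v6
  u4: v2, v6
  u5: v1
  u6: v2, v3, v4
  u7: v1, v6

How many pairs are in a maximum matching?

5

Unit-capacity flow: source→left, listed edges, right→sink; max matching = max flow.
Augmenting path u1→v2 (+1); matched 1.
Augmenting path u3→v1 (+1); matched 2.
Augmenting path u4→v6 (+1); matched 3.
Augmenting path u6→v3 (+1); matched 4.
Augmenting path u2→v2→u1→v5 (+1); matched 5.
No augmenting path remains; maximum matching = 5.
König certificate: {u1, u6, v1, v2, v6} is a vertex cover of size 5 (every listed pair touches it), so no matching can be larger.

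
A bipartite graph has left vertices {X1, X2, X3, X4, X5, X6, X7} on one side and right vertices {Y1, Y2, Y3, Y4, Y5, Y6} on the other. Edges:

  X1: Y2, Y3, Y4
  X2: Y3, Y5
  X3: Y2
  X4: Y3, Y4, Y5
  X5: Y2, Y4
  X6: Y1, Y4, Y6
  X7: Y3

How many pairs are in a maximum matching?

Unit-capacity flow: source→left, listed edges, right→sink; max matching = max flow.
Augmenting path X1→Y2 (+1); matched 1.
Augmenting path X2→Y3 (+1); matched 2.
Augmenting path X4→Y4 (+1); matched 3.
Augmenting path X6→Y1 (+1); matched 4.
Augmenting path X5→Y4→X4→Y5 (+1); matched 5.
No augmenting path remains; maximum matching = 5.
König certificate: {X6, Y2, Y3, Y4, Y5} is a vertex cover of size 5 (every listed pair touches it), so no matching can be larger.

5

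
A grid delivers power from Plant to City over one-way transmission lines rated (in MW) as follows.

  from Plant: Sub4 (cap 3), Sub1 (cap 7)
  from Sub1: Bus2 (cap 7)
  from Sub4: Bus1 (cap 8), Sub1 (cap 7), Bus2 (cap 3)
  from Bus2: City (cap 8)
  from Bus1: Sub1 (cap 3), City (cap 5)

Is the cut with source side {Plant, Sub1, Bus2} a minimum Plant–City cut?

Given cut capacity: 3 + 8 = 11.
Augment Plant→Sub1→Bus2→City: bottleneck 7, flow now 7.
Augment Plant→Sub4→Bus2→City: bottleneck 1, flow now 8.
Augment Plant→Sub4→Bus1→City: bottleneck 2, flow now 10.
No augmenting path remains; maximum flow = 10.
In the residual graph, reachable from Plant: {Plant}.
Min-cut edges: Plant→Sub1 (7), Plant→Sub4 (3); capacity 7 + 3 = 10.
Cut capacity 11 exceeds the max flow 10, so it is not minimum.

No — its capacity is 11, but the minimum cut has capacity 10.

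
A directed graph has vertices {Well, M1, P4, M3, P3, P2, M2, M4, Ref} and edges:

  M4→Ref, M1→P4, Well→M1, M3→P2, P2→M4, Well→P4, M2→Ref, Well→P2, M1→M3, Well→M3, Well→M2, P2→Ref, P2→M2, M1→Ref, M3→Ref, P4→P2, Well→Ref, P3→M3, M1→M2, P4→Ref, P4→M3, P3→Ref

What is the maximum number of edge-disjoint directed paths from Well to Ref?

Assign every edge capacity 1; by Menger, the answer equals the max flow.
Path Well→Ref (+1); total 1.
Path Well→M1→Ref (+1); total 2.
Path Well→P4→Ref (+1); total 3.
Path Well→M3→Ref (+1); total 4.
Path Well→P2→Ref (+1); total 5.
Path Well→M2→Ref (+1); total 6.
No residual Well→Ref path; max flow = 6.
Certifying cut of size 6: {Well→M1, Well→M2, Well→M3, Well→P2, Well→P4, Well→Ref}.

6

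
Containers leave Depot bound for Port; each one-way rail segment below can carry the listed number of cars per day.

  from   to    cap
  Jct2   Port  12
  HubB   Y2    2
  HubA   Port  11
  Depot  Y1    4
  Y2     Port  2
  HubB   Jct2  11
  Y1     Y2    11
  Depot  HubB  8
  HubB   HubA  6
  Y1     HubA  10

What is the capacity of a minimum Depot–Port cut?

12

Augment Depot→HubB→Y2→Port: bottleneck 2, flow now 2.
Augment Depot→HubB→Jct2→Port: bottleneck 6, flow now 8.
Augment Depot→Y1→HubA→Port: bottleneck 4, flow now 12.
No augmenting path remains; maximum flow = 12.
By max-flow min-cut, the minimum cut capacity equals the max flow.
In the residual graph, reachable from Depot: {Depot}.
Min-cut edges: Depot→HubB (8), Depot→Y1 (4); capacity 8 + 4 = 12.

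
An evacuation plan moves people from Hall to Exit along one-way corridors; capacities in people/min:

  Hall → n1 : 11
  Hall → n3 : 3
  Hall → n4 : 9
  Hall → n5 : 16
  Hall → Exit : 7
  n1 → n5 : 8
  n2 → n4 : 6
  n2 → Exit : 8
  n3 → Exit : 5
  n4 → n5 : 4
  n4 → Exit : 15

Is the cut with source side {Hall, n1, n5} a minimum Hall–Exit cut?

Yes — it is a minimum cut (capacity 19).

Given cut capacity: 3 + 9 + 7 = 19.
Augment Hall→Exit: bottleneck 7, flow now 7.
Augment Hall→n3→Exit: bottleneck 3, flow now 10.
Augment Hall→n4→Exit: bottleneck 9, flow now 19.
No augmenting path remains; maximum flow = 19.
Cut capacity 19 equals the max flow, so it is a minimum cut.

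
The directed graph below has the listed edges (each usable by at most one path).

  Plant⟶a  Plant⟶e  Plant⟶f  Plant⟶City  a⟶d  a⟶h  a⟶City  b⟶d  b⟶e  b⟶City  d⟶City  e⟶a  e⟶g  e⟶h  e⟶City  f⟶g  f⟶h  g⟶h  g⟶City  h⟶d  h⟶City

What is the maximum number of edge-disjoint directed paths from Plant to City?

Assign every edge capacity 1; by Menger, the answer equals the max flow.
Path Plant→City (+1); total 1.
Path Plant→a→City (+1); total 2.
Path Plant→e→City (+1); total 3.
Path Plant→f→g→City (+1); total 4.
No residual Plant→City path; max flow = 4.
Certifying cut of size 4: {Plant→City, Plant→a, Plant→e, Plant→f}.

4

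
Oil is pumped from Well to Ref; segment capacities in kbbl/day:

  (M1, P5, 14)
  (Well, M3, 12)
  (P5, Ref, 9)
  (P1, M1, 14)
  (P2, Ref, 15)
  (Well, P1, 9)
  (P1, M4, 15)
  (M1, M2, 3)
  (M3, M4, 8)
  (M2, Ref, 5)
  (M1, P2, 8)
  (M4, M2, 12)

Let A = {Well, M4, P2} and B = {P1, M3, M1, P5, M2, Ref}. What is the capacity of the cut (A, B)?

48

Edges leaving {Well, M4, P2}: Well→P1 (9), Well→M3 (12), M4→M2 (12), P2→Ref (15).
Cut capacity = 9 + 12 + 12 + 15 = 48.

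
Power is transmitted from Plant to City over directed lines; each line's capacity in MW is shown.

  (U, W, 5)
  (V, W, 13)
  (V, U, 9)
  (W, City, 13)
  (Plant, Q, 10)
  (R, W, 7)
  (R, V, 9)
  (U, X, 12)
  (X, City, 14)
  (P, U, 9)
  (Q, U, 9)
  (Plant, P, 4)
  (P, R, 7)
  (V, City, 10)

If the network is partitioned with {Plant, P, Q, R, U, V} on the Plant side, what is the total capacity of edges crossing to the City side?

Edges leaving {Plant, P, Q, R, U, V}: R→W (7), U→W (5), U→X (12), V→W (13), V→City (10).
Cut capacity = 7 + 5 + 12 + 13 + 10 = 47.

47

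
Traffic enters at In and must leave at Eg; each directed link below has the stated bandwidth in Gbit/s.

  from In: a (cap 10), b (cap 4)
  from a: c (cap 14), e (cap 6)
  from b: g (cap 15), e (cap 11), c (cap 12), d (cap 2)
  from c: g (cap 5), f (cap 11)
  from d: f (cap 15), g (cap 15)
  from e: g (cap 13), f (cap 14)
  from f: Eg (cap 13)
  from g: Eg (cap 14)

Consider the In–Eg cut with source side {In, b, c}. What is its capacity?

Edges leaving {In, b, c}: In→a (10), b→d (2), b→e (11), b→g (15), c→f (11), c→g (5).
Cut capacity = 10 + 2 + 11 + 15 + 11 + 5 = 54.

54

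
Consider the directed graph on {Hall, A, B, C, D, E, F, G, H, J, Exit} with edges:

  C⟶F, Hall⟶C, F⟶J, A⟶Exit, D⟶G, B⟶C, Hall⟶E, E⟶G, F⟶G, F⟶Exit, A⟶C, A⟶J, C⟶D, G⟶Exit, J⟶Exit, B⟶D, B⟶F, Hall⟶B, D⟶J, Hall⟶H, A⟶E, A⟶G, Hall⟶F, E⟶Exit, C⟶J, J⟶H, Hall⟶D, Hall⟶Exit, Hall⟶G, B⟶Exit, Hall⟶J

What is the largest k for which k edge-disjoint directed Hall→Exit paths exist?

6

Assign every edge capacity 1; by Menger, the answer equals the max flow.
Path Hall→Exit (+1); total 1.
Path Hall→B→Exit (+1); total 2.
Path Hall→E→Exit (+1); total 3.
Path Hall→F→Exit (+1); total 4.
Path Hall→G→Exit (+1); total 5.
Path Hall→J→Exit (+1); total 6.
No residual Hall→Exit path; max flow = 6.
Certifying cut of size 6: {F→Exit, G→Exit, Hall→B, Hall→E, Hall→Exit, J→Exit}.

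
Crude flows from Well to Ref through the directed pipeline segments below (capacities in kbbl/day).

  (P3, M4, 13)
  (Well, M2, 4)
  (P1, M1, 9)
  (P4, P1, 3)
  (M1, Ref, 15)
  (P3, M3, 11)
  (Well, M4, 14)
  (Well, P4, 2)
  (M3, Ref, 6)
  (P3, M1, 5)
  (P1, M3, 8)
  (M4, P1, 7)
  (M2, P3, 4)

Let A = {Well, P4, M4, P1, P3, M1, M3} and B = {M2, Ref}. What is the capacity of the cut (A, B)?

Edges leaving {Well, P4, M4, P1, P3, M1, M3}: Well→M2 (4), M1→Ref (15), M3→Ref (6).
Cut capacity = 4 + 15 + 6 = 25.

25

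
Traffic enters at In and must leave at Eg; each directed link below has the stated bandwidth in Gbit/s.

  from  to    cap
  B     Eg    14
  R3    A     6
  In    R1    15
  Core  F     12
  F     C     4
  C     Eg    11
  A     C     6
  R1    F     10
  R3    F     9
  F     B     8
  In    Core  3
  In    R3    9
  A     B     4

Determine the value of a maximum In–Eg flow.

18

Augment In→R3→A→B→Eg: bottleneck 4, flow now 4.
Augment In→R3→A→C→Eg: bottleneck 2, flow now 6.
Augment In→R3→F→B→Eg: bottleneck 3, flow now 9.
Augment In→Core→F→B→Eg: bottleneck 3, flow now 12.
Augment In→R1→F→B→Eg: bottleneck 2, flow now 14.
Augment In→R1→F→C→Eg: bottleneck 4, flow now 18.
No augmenting path remains; maximum flow = 18.
In the residual graph, reachable from In: {In, R3, Core, R1, F}.
Min-cut edges: R3→A (6), F→B (8), F→C (4); capacity 6 + 8 + 4 = 18.
This cut is saturated, so no flow can exceed 18.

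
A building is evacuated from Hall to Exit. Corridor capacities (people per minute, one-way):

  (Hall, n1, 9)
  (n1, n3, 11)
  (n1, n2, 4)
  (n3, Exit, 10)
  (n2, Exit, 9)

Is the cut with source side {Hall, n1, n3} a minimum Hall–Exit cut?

Given cut capacity: 4 + 10 = 14.
Augment Hall→n1→n2→Exit: bottleneck 4, flow now 4.
Augment Hall→n1→n3→Exit: bottleneck 5, flow now 9.
No augmenting path remains; maximum flow = 9.
In the residual graph, reachable from Hall: {Hall}.
Min-cut edges: Hall→n1 (9); capacity 9 = 9.
Cut capacity 14 exceeds the max flow 9, so it is not minimum.

No — its capacity is 14, but the minimum cut has capacity 9.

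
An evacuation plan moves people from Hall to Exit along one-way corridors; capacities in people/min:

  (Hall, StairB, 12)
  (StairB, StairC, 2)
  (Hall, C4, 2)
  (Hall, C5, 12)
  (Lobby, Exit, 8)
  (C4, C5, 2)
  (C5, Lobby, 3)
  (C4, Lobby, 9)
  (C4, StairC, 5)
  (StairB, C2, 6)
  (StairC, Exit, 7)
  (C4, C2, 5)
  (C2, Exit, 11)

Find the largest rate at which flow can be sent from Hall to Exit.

Augment Hall→C5→Lobby→Exit: bottleneck 3, flow now 3.
Augment Hall→StairB→StairC→Exit: bottleneck 2, flow now 5.
Augment Hall→StairB→C2→Exit: bottleneck 6, flow now 11.
Augment Hall→C4→StairC→Exit: bottleneck 2, flow now 13.
No augmenting path remains; maximum flow = 13.
In the residual graph, reachable from Hall: {Hall, C5, StairB}.
Min-cut edges: Hall→C4 (2), C5→Lobby (3), StairB→StairC (2), StairB→C2 (6); capacity 2 + 3 + 2 + 6 = 13.
This cut is saturated, so no flow can exceed 13.

13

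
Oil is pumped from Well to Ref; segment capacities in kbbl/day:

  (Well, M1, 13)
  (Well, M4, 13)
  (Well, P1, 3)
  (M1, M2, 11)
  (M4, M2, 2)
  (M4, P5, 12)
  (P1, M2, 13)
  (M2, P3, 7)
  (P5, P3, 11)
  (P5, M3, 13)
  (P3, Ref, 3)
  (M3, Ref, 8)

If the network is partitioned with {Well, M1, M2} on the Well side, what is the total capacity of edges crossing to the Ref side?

23

Edges leaving {Well, M1, M2}: Well→M4 (13), Well→P1 (3), M2→P3 (7).
Cut capacity = 13 + 3 + 7 = 23.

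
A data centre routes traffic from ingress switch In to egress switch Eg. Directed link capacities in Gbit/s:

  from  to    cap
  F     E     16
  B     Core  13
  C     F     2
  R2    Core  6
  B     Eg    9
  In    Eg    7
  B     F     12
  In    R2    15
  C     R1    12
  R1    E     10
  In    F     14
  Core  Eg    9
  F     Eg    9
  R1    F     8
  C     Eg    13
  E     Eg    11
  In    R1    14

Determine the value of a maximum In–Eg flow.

Augment In→Eg: bottleneck 7, flow now 7.
Augment In→F→Eg: bottleneck 9, flow now 16.
Augment In→R2→Core→Eg: bottleneck 6, flow now 22.
Augment In→R1→E→Eg: bottleneck 10, flow now 32.
Augment In→F→E→Eg: bottleneck 1, flow now 33.
No augmenting path remains; maximum flow = 33.
In the residual graph, reachable from In: {In, R2, R1, F, E}.
Min-cut edges: In→Eg (7), R2→Core (6), F→Eg (9), E→Eg (11); capacity 7 + 6 + 9 + 11 = 33.
This cut is saturated, so no flow can exceed 33.

33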